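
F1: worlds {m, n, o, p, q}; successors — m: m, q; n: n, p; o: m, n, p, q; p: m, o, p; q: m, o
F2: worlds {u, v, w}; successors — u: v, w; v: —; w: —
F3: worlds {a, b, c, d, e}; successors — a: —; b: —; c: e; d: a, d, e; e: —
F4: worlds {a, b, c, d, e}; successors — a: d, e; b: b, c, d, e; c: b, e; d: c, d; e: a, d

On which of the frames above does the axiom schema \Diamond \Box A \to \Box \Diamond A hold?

Frame correspondent (Sahlqvist): \forall x \forall y \forall z (Rxy \wedge Rxz \to \exists w (Ryw \wedge Rzw)) — i.e. convergence.
F1: fails — Rom and Ron but m and n have no common successor.
F2: fails — Ruv and Ruv but v and v have no common successor.
F3: fails — Rce and Rce but e and e have no common successor.
F4: fails — Rbc and Rbe but c and e have no common successor.
Valid on no frame.

none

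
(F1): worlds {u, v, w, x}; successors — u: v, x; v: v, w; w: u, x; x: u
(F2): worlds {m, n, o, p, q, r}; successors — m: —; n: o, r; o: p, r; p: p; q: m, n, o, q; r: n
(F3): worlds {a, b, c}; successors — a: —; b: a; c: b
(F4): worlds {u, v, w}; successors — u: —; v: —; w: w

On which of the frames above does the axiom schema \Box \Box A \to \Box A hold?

This is the axiom for density; its first-order frame correspondent is \forall x \forall y (Rxy \to \exists z (Rxz \wedge Rzy)).
(F1): fails — Rxu but no z with Rxz and Rzu.
(F2): fails — Rno but no z with Rnz and Rzo.
(F3): fails — Rba but no z with Rbz and Rza.
(F4): satisfies the condition.
Valid on: (F4).

(F4)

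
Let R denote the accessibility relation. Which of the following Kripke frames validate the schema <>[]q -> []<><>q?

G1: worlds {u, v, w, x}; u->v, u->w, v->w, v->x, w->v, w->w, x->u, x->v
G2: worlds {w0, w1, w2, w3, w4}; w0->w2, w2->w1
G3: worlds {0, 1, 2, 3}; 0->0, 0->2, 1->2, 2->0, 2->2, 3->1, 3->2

Frame correspondent (Sahlqvist): forall x forall y forall z ((xRy & xRz) -> exists w (yRw & z R^2 w)) — i.e. a generalized confluence (Geach) condition.
G1: satisfies the condition.
G2: fails — w0Rw2, w0Rw2 but no w with w2Rw and w2R²w.
G3: satisfies the condition.

G1, G3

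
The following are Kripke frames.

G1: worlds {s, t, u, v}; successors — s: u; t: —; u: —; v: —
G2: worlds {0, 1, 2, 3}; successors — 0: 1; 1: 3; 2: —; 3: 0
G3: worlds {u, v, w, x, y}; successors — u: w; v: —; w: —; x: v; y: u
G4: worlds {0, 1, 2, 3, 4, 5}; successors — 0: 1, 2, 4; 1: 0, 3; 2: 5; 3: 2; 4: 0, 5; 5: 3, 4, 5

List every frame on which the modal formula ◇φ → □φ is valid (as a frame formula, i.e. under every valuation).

The schema corresponds to partial functionality: ∀x ∀y ∀z (Rxy ∧ Rxz → y = z).
G1: holds.
G2: holds.
G3: holds.
G4: fails — 0 sees both 1 and 2.

G1, G2, G3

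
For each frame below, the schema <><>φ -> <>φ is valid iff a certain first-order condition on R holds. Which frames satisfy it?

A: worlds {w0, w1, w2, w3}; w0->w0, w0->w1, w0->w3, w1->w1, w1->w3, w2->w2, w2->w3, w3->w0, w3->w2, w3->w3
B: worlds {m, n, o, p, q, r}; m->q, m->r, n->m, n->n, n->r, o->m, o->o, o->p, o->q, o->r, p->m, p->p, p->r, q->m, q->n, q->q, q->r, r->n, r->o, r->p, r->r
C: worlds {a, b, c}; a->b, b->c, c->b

none

Frame correspondent (Sahlqvist): forall x forall y forall z (Rxy & Ryz -> Rxz) — i.e. transitivity.
A: fails — Rw1w3 and Rw3w2 but not Rw1w2.
B: fails — Rpm and Rmq but not Rpq.
C: fails — Rab and Rbc but not Rac.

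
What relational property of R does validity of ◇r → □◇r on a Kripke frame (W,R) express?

Suppose ◇r→□◇r is valid. Take Rxy, Rxz and set V(r)={y}. Then ◇r at x, so □◇r at x, so ◇r at z, so some w with Rzw has r; w=y, i.e. Rzy. By symmetry of the argument, Ryz.

the Euclidean property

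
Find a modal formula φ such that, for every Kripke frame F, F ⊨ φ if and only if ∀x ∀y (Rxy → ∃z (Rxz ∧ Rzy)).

□□r → □r

This is density; the standard corresponding axiom is C4: □□r → □r.
Suppose □□r→□r is valid. Take Rxy and set V(r)={w : xR²w}. Then □□r at x, so □r at x, so r at y, i.e. ∃z(Rxz∧Rzy).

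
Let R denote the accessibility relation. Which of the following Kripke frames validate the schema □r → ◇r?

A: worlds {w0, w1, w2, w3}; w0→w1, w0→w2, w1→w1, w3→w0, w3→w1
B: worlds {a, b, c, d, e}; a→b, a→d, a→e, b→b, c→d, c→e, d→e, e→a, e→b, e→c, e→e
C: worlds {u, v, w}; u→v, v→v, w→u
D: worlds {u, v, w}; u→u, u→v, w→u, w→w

This is the axiom for seriality; its first-order frame correspondent is ∀x ∃y Rxy.
A: fails — world w2 has no successor.
B: satisfies the condition.
C: satisfies the condition.
D: fails — world v has no successor.
Valid on: B, C.

B, C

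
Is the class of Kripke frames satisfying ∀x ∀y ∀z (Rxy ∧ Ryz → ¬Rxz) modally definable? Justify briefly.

No — not modally definable

Modal frame validity is preserved under surjective bounded morphisms.
The 7-cycle (worlds 0,1,2,3,4,5,6 with 0→1→2→3→4→5→6→0) is intransitive. Mapping every world to a single reflexive point • is a surjective bounded morphism; the reflexive point is not intransitive (R••∧R•• but R••).
So no modal formula (or set of formulas) defines exactly the intransitive frames.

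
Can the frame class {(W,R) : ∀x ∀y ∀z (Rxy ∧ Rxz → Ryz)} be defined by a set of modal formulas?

Yes: it is the Euclidean property, defined by the 5 schema ◇p → □◇p.
Suppose ◇p→□◇p is valid. Take Rxy, Rxz and set V(p)={y}. Then ◇p at x, so □◇p at x, so ◇p at z, so some w with Rzw has p; w=y, i.e. Rzy. By symmetry of the argument, Ryz.

Yes, by ◇p → □◇p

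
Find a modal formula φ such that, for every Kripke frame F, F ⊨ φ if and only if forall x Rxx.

The condition is reflexivity. The T schema □ψ → ψ defines it.
Suppose □ψ→ψ is valid. At any x set V(ψ)={w : Rxw}. Then □ψ holds at x, so ψ holds at x, i.e. Rxx.

□ψ → ψ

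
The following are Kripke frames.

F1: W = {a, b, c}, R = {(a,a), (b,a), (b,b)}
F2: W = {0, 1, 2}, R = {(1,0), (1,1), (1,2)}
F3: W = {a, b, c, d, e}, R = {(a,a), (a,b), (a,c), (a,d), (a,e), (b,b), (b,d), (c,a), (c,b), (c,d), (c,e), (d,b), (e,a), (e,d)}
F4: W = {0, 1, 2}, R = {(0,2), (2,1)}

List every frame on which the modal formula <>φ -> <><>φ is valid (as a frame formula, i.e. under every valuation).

The schema corresponds to a generalized confluence (Geach) condition: forall x forall y (xRy -> exists w (y = w & x R^2 w)).
F1: condition met.
F2: condition met.
F3: condition met.
F4: fails — 0R2 but no w with 2=w and 0R²w.
Valid on: F1, F2, F3.

F1, F2, F3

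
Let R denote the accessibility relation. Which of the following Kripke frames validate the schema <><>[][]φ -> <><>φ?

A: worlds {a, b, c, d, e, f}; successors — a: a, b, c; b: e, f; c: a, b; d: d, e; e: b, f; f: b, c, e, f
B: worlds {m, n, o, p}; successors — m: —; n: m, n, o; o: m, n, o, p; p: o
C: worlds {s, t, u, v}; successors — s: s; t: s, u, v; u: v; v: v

A, C

The schema corresponds to a generalized confluence (Geach) condition: forall x forall y (x R^2 y -> exists w (y R^2 w & x R^2 w)).
A: condition met.
B: fails — nR²m but no w with mR²w and nR²w.
C: condition met.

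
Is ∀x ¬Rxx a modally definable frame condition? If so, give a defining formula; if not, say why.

Not modally definable

Any modally definable frame class is closed under surjective bounded morphisms.
The 3-cycle (worlds a,b,c with a→b→c→a) is irreflexive, and the map sending every world to a single reflexive point • is a surjective bounded morphism (forth: every edge maps to (•,•); back: every world has a successor). So any modal formula valid on the 3-cycle is also valid on the reflexive point, which is not irreflexive.
Hence irreflexivity is not modally definable.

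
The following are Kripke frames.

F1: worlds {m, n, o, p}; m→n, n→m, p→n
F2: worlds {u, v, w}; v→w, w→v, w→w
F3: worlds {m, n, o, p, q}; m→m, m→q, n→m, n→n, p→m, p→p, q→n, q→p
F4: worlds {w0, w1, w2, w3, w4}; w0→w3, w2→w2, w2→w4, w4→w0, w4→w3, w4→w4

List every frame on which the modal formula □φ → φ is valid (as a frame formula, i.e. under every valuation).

Frame correspondent (Sahlqvist): ∀x Rxx — i.e. reflexivity.
F1: fails — world m does not see itself.
F2: fails — world u does not see itself.
F3: fails — world o does not see itself.
F4: fails — world w0 does not see itself.

none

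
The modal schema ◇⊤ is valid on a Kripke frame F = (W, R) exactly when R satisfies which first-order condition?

◇⊤ holds at w iff w has a successor, so frame-validity of ◇⊤ is exactly seriality. Equivalently via □p → ◇p:
Suppose □p→◇p is valid. At any x set V(p)=W. Then □p at x, so ◇p at x, so x has a successor.

Seriality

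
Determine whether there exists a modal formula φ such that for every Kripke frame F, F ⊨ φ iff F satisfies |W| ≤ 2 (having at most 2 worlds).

Any modally definable frame class is closed under disjoint unions.
Any modal formula valid on each of 3 disjoint one-world frames is valid on their disjoint union (validity is preserved under disjoint unions). Each one-world frame has |W|=1≤2, but the union has |W|=3.
So no modal formula (or set of formulas) defines exactly the |W|≤2 frames.

Not modally definable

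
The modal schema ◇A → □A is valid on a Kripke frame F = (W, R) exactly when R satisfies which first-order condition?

partial functionality

Suppose ◇A→□A is valid. Take Rxy, Rxz and set V(A)={y}. Then ◇A at x, so □A at x, so A at z, i.e. z=y.
The converse is a direct semantic check.
Frame condition: ∀x ∀y ∀z (Rxy ∧ Rxz → y = z).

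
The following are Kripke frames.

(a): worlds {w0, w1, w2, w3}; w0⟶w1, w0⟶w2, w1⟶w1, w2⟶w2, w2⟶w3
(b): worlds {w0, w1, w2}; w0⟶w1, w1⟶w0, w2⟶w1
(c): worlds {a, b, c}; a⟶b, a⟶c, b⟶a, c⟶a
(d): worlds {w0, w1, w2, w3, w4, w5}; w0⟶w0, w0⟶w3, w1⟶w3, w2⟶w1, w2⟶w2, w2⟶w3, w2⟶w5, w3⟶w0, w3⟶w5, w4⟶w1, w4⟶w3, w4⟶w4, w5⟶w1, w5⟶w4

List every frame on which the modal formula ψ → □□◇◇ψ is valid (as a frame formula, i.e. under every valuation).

(c)

Frame correspondent (Sahlqvist): ∀x ∀z (xR²z → ∃w (x = w ∧ zR²w)) — i.e. a generalized confluence (Geach) condition.
(a): fails — w0R²w1 but no w with w0=w and w1R²w.
(b): fails — w2R²w0 but no w with w2=w and w0R²w.
(c): ✓.
(d): fails — w0R²w5 but no w with w0=w and w5R²w.
Valid on: (c).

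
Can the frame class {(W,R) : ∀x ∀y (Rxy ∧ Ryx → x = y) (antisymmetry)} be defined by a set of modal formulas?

Any modally definable frame class is closed under surjective bounded morphisms.
The 8-cycle (worlds s,t,u,v,w,x,y,z with s→t→u→v→w→x→y→z→s) is antisymmetric. Sending even-indexed worlds to s and odd-indexed worlds to t is a surjective bounded morphism onto the two-world frame with s↔t, which is not antisymmetric.
So the class is not modally definable.

Not definable by any modal formula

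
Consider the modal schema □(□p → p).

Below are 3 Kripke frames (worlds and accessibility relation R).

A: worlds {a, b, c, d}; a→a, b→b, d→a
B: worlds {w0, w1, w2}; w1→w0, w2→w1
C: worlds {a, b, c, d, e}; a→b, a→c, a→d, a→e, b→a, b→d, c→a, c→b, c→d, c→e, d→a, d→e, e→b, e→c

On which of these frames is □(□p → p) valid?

This is the axiom for shift-reflexivity; its first-order frame correspondent is ∀x ∀y (Rxy → Ryy).
A: condition met.
B: fails — Rw1w0 but not Rw0w0.
C: fails — Rde but not Ree.
Valid on: A.

A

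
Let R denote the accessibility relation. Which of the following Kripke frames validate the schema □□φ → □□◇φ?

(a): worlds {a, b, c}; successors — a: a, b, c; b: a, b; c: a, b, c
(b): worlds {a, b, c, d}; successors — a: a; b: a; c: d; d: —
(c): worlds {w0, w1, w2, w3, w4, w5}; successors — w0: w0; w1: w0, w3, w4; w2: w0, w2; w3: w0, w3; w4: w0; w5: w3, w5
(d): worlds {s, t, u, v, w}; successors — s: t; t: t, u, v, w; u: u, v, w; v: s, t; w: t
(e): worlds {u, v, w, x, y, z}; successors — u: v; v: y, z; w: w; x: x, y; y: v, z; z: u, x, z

The schema corresponds to a generalized confluence (Geach) condition: ∀x ∀z (xR²z → ∃w (xR²w ∧ zRw)).
(a): holds.
(b): holds.
(c): holds.
(d): holds.
(e): fails — yR²u but no t with yR²t and uRt.
Valid on: (a), (b), (c), (d).

(a), (b), (c), (d)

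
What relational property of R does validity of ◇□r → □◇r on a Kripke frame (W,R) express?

convergence: ∀x ∀y ∀z (Rxy ∧ Rxz → ∃w (Ryw ∧ Rzw))

Suppose ◇□r→□◇r is valid. Take Rxy, Rxz and set V(r)={w : Ryw}. Then □r at y so ◇□r at x, so □◇r at x, so ◇r at z, giving w with Rzw and Ryw.
Conversely, any frame satisfying ∀x ∀y ∀z (Rxy ∧ Rxz → ∃w (Ryw ∧ Rzw)) validates the schema.
So the correspondent is convergence.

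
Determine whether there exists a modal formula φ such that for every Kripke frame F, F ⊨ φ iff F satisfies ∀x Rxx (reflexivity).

This is a Sahlqvist condition; the T axiom □p → p defines it.
Suppose □p→p is valid. At any x set V(p)={w : Rxw}. Then □p holds at x, so p holds at x, i.e. Rxx.

Yes — defined by □p → p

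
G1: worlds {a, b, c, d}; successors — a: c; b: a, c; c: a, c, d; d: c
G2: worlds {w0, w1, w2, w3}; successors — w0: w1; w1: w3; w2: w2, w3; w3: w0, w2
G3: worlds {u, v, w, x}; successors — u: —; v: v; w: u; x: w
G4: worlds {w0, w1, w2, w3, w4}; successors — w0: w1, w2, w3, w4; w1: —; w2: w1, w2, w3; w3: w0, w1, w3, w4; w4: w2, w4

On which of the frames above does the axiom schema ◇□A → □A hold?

This is the axiom for the Euclidean property; its first-order frame correspondent is ∀x ∀y ∀z (Rxy ∧ Rxz → Ryz).
G1: fails — Rba and Rba but not Raa.
G2: fails — Rw0w1 and Rw0w1 but not Rw1w1.
G3: fails — Rwu and Rwu but not Ruu.
G4: fails — Rw0w4 and Rw0w1 but not Rw4w1.
Valid on no frame.

none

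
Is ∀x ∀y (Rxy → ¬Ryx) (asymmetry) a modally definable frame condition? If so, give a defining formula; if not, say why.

No — not modally definable

Modal frame validity is preserved under surjective bounded morphisms.
The 3-cycle (worlds a,b,c with a→b→c→a) is asymmetric. Mapping every world to a single reflexive point • is a surjective bounded morphism, and the reflexive point is not asymmetric (R•• but asymmetry requires ¬R••).
So the class is not modally definable.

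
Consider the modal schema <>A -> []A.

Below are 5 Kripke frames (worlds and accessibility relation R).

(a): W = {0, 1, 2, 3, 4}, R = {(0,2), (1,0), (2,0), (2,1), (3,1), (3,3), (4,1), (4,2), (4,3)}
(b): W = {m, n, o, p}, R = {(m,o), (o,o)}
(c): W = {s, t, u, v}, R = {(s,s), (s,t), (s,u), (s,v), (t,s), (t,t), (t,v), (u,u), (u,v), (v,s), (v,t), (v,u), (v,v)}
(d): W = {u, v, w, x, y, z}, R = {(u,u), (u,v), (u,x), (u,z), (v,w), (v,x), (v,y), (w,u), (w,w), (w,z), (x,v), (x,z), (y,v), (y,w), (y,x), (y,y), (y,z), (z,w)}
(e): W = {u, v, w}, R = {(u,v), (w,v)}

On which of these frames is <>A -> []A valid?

This is the axiom for partial functionality; its first-order frame correspondent is forall x forall y forall z (Rxy & Rxz -> y = z).
(a): fails — 2 sees both 0 and 1.
(b): ✓.
(c): fails — s sees both s and t.
(d): fails — u sees both u and v.
(e): ✓.

(b), (e)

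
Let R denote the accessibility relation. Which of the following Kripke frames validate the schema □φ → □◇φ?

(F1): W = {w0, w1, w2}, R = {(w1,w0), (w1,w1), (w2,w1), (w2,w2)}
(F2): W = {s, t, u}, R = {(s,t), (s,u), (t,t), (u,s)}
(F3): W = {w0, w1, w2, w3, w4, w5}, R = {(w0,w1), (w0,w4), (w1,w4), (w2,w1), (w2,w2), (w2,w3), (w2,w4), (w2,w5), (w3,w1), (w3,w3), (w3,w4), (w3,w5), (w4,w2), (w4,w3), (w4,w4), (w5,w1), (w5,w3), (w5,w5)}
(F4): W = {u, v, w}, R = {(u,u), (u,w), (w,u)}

The schema corresponds to a generalized confluence (Geach) condition: ∀x ∀z (xRz → ∃w (xRw ∧ zRw)).
(F1): fails — w1Rw0 but no w with w1Rw and w0Rw.
(F2): fails — sRu but no w with sRw and uRw.
(F3): fails — w5Rw1 but no w with w5Rw and w1Rw.
(F4): condition met.

(F4)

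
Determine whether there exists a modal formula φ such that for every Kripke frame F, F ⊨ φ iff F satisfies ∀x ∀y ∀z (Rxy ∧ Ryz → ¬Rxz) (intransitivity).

Any modally definable frame class is closed under surjective bounded morphisms.
The 5-cycle (worlds 0,1,2,3,4 with 0→1→2→3→4→0) is intransitive. Mapping every world to a single reflexive point • is a surjective bounded morphism; the reflexive point is not intransitive (R••∧R•• but R••).
Hence intransitivity is not modally definable.

Not definable by any modal formula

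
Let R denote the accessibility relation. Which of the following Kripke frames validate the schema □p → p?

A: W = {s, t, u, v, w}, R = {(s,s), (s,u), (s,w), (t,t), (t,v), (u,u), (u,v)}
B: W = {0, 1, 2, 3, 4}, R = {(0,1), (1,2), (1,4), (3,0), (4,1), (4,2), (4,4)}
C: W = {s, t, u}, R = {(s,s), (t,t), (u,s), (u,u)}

C

This is the axiom for reflexivity; its first-order frame correspondent is ∀x Rxx.
A: fails — world v does not see itself.
B: fails — world 0 does not see itself.
C: holds.
Valid on: C.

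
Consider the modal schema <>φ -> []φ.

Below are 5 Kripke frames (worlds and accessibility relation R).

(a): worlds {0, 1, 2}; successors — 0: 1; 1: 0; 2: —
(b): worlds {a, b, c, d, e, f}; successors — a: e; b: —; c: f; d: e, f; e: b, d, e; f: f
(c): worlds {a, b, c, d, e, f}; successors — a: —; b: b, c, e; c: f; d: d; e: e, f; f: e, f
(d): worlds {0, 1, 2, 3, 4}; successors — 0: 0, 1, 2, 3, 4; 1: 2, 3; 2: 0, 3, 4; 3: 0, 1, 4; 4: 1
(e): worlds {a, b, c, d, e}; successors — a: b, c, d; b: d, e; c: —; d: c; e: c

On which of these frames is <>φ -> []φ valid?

(a)

The schema corresponds to partial functionality: forall x forall y forall z (Rxy & Rxz -> y = z).
(a): holds.
(b): fails — d sees both e and f.
(c): fails — b sees both b and c.
(d): fails — 0 sees both 0 and 1.
(e): fails — a sees both b and c.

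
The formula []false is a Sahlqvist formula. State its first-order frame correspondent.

□⊥ is valid iff no world has any successor (otherwise □⊥ fails at any world with one).
Conversely, any frame satisfying forall x forall y ~Rxy validates the schema.
Frame condition: forall x forall y ~Rxy.

Emptiness of R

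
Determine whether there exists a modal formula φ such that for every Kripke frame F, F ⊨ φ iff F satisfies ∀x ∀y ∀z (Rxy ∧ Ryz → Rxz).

The condition is transitivity. A defining modal formula is □p → □□p.
Suppose □p→□□p is valid. Take Rxy, Ryz and set V(p)={w : Rxw}. Then □p at x, so □□p at x, so □p at y, so p at z, i.e. Rxz.

Yes, by □p → □□p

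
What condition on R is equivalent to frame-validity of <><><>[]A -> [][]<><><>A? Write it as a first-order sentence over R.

forall x forall y forall z ((x R^3 y & x R^2 z) -> exists w (yRw & z R^3 w))

This is a Sahlqvist (Geach-type) schema ◇^3□^1A → □^2◇^3A.
Minimal-valuation argument: fix x; take any y with xR^3y and any z with xR^2z. Set V(A) to the set of worlds R-reachable from y in exactly 1 step. Then □^1A holds at y, so the antecedent holds at x; validity forces ◇^3A at z, giving a w with zR^3w and yR^1w.
First-order correspondent: forall x forall y forall z ((x R^3 y & x R^2 z) -> exists w (yRw & z R^3 w)).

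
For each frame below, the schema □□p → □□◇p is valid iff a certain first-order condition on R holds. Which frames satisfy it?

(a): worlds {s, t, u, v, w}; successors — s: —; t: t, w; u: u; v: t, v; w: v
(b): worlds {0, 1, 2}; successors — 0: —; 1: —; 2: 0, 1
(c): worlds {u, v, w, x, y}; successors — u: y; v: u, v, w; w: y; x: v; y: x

(a), (b)

This is the axiom for a generalized confluence (Geach) condition; its first-order frame correspondent is ∀x ∀z (xR²z → ∃w (xR²w ∧ zRw)).
(a): holds.
(b): holds.
(c): fails — uR²x but no t with uR²t and xRt.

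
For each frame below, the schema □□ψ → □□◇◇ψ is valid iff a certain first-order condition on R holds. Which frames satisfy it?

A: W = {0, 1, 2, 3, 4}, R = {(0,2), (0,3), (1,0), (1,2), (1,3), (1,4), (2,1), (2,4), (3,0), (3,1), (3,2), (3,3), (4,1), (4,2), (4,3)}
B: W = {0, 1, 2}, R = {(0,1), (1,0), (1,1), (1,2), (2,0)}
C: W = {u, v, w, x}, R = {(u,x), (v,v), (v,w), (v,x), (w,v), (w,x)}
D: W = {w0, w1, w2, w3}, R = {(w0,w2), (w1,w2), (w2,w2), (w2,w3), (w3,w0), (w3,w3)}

This is the axiom for a generalized confluence (Geach) condition; its first-order frame correspondent is ∀x ∀z (xR²z → ∃w (xR²w ∧ zR²w)).
A: holds.
B: holds.
C: fails — vR²x but no t with vR²t and xR²t.
D: holds.
Valid on: A, B, D.

A, B, D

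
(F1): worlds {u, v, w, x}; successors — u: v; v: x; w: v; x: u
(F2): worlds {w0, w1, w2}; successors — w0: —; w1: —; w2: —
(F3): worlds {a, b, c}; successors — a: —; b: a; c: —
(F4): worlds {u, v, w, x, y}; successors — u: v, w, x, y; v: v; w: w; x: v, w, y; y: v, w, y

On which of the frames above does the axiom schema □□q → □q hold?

This is the axiom for density; its first-order frame correspondent is ∀x ∀y (Rxy → ∃z (Rxz ∧ Rzy)).
(F1): fails — Ruv but no z with Ruz and Rzv.
(F2): condition met.
(F3): fails — Rba but no z with Rbz and Rza.
(F4): fails — Rux but no z with Ruz and Rzx.

(F2)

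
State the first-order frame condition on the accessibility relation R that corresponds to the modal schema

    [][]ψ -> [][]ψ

forall x forall z (x R^2 z -> exists w (x R^2 w & z = w))

This is a Sahlqvist (Geach-type) schema ◇^0□^2ψ → □^2◇^0ψ.
First-order correspondent: forall x forall z (x R^2 z -> exists w (x R^2 w & z = w)).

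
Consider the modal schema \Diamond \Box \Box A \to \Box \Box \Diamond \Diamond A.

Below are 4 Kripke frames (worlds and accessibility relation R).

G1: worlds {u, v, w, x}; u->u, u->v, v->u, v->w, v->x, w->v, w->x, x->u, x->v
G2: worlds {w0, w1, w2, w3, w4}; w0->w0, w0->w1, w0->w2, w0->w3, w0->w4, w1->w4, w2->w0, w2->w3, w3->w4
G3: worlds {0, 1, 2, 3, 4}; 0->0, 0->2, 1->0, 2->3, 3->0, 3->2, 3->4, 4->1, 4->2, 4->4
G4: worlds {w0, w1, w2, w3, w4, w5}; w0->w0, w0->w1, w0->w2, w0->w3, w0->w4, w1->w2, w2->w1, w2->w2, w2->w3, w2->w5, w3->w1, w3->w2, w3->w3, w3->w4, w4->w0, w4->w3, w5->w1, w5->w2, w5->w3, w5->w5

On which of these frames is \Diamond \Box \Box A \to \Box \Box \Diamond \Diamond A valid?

G1, G3, G4

This is the axiom for a generalized confluence (Geach) condition; its first-order frame correspondent is \forall x \forall y \forall z ((xRy \wedge x R^2 z) \to \exists w (y R^2 w \wedge z R^2 w)).
G1: condition met.
G2: fails — w0Rw0, w0R²w1 but no w with w0R²w and w1R²w.
G3: condition met.
G4: condition met.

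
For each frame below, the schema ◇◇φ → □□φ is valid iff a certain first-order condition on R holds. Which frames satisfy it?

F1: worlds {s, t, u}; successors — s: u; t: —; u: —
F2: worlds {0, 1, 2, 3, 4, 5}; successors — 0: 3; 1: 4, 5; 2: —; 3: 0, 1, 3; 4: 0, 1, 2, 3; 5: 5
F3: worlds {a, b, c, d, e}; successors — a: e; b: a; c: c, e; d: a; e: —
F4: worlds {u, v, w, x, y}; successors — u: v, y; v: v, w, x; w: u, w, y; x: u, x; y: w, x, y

F1

Frame correspondent (Sahlqvist): ∀x ∀y ∀z ((xR²y ∧ xR²z) → ∃w (y = w ∧ z = w)) — i.e. a generalized confluence (Geach) condition.
F1: satisfies the condition.
F2: fails — 0R²0, 0R²1 but 0 ≠ 1.
F3: fails — cR²c, cR²e but c ≠ e.
F4: fails — uR²v, uR²w but v ≠ w.
Valid on: F1.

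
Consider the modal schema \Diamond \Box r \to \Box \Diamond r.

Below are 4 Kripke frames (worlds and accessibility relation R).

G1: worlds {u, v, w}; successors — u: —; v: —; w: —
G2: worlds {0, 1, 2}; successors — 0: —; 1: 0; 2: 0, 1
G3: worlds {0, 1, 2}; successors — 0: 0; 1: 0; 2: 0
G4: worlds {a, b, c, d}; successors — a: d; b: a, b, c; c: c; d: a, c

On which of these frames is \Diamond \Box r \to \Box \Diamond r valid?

G1, G3

The schema corresponds to convergence: \forall x \forall y \forall z (Rxy \wedge Rxz \to \exists w (Ryw \wedge Rzw)).
G1: holds.
G2: fails — R10 and R10 but 0 and 0 have no common successor.
G3: holds.
G4: fails — Rbc and Rba but c and a have no common successor.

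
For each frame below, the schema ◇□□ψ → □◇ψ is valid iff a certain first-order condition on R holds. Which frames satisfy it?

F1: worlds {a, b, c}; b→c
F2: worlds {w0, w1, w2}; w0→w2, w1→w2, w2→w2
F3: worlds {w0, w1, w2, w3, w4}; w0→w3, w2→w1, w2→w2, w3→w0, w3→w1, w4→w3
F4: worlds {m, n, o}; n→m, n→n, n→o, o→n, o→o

F2

The schema corresponds to a generalized confluence (Geach) condition: ∀x ∀y ∀z ((xRy ∧ xRz) → ∃w (yR²w ∧ zRw)).
F1: fails — bRc, bRc but no w with cR²w and cRw.
F2: satisfies the condition.
F3: fails — w0Rw3, w0Rw3 but no w with w3R²w and w3Rw.
F4: fails — nRm, nRm but no w with mR²w and mRw.
Valid on: F2.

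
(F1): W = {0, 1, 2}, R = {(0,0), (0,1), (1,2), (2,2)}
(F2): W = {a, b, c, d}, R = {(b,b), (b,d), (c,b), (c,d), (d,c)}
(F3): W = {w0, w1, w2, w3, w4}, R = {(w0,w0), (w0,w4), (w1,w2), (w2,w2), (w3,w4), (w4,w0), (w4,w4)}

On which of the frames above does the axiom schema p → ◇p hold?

This is the axiom for reflexivity; its first-order frame correspondent is ∀x Rxx.
(F1): fails — world 1 does not see itself.
(F2): fails — world a does not see itself.
(F3): fails — world w1 does not see itself.

none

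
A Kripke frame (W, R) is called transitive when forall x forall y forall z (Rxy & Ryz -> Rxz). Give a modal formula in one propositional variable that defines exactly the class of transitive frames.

A defining formula is □p → □□p (the 4 axiom).
Suppose □p→□□p is valid. Take Rxy, Ryz and set V(p)={w : Rxw}. Then □p at x, so □□p at x, so □p at y, so p at z, i.e. Rxz.

□p → □□p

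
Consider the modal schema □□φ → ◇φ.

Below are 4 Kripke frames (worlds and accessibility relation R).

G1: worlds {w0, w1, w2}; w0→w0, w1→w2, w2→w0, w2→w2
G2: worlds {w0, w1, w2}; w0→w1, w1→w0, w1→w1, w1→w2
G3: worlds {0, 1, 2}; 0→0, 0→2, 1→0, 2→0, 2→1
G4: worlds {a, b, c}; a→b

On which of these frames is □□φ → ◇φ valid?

The schema corresponds to a generalized confluence (Geach) condition: ∀x ∃w (xR²w ∧ xRw).
G1: holds.
G2: fails — at w2 but no w with w2R²w and w2Rw.
G3: holds.
G4: fails — at a but no w with aR²w and aRw.

G1, G3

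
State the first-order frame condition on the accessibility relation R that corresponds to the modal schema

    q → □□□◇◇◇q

∀x ∀z (xR³z → ∃w (x = w ∧ zR³w))

This is a Sahlqvist (Geach-type) schema ◇^0□^0q → □^3◇^3q.
First-order correspondent: ∀x ∀z (xR³z → ∃w (x = w ∧ zR³w)).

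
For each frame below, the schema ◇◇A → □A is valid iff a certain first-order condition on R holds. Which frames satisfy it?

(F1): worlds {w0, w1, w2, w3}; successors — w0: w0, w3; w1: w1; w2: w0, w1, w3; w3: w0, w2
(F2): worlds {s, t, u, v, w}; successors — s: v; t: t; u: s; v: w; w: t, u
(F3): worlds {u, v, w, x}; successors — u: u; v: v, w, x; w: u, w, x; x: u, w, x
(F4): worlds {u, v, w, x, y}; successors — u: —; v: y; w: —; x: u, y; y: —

(F4)

The schema corresponds to a generalized confluence (Geach) condition: ∀x ∀y ∀z ((xR²y ∧ xRz) → ∃w (y = w ∧ z = w)).
(F1): fails — w0R²w0, w0Rw3 but w0 ≠ w3.
(F2): fails — sR²w, sRv but w ≠ v.
(F3): fails — vR²u, vRv but u ≠ v.
(F4): satisfies the condition.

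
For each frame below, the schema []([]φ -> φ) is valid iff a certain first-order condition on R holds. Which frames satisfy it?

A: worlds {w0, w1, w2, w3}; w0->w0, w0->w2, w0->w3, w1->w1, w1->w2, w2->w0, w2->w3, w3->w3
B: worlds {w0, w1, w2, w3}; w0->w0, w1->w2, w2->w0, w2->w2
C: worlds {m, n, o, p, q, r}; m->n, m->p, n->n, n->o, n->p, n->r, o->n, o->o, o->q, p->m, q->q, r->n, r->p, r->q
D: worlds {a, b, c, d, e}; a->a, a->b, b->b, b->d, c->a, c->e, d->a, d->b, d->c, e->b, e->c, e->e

B

Frame correspondent (Sahlqvist): forall x forall y (Rxy -> Ryy) — i.e. shift-reflexivity.
A: fails — Rw1w2 but not Rw2w2.
B: condition met.
C: fails — Rnr but not Rrr.
D: fails — Rdc but not Rcc.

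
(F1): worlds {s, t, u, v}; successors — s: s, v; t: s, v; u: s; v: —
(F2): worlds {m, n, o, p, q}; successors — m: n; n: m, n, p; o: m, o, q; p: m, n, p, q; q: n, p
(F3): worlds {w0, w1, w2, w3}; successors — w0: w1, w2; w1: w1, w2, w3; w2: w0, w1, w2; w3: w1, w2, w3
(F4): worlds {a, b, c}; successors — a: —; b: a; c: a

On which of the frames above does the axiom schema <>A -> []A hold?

Frame correspondent (Sahlqvist): forall x forall y forall z (Rxy & Rxz -> y = z) — i.e. partial functionality.
(F1): fails — s sees both s and v.
(F2): fails — n sees both m and n.
(F3): fails — w0 sees both w1 and w2.
(F4): holds.
Valid on: (F4).

(F4)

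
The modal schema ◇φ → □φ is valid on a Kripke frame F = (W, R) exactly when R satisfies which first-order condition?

partial functionality: ∀x ∀y ∀z (Rxy ∧ Rxz → y = z)

Suppose ◇φ→□φ is valid. Take Rxy, Rxz and set V(φ)={y}. Then ◇φ at x, so □φ at x, so φ at z, i.e. z=y.
The converse is a direct semantic check.
Frame condition: ∀x ∀y ∀z (Rxy ∧ Rxz → y = z).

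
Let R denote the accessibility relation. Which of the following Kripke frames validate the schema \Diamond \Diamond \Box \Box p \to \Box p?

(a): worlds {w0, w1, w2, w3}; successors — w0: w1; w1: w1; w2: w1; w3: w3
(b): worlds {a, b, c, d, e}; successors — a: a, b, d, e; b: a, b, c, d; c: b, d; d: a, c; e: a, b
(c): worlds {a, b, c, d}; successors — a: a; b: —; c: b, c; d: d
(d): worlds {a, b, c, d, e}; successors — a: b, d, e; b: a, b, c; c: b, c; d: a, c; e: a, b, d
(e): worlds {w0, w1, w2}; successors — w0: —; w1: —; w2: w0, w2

(a)

Frame correspondent (Sahlqvist): \forall x \forall y \forall z ((x R^2 y \wedge xRz) \to \exists w (y R^2 w \wedge z = w)) — i.e. a generalized confluence (Geach) condition.
(a): holds.
(b): fails — aR²c, aRe but no w with cR²w and e=w.
(c): fails — cR²b, cRb but no w with bR²w and b=w.
(d): fails — aR²a, aRe but no w with aR²w and e=w.
(e): fails — w2R²w0, w2Rw0 but no w with w0R²w and w0=w.
Valid on: (a).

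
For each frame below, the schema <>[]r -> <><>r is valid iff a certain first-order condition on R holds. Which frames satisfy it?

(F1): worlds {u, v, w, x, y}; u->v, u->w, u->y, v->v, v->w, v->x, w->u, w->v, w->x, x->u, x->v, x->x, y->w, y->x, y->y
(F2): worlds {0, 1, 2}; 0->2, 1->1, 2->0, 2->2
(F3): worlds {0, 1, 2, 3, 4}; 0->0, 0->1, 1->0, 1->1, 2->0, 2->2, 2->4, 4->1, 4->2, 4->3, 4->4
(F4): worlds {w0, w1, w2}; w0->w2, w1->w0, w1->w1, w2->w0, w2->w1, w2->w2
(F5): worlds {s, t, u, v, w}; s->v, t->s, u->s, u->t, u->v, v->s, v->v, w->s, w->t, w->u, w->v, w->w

The schema corresponds to a generalized confluence (Geach) condition: forall x forall y (xRy -> exists w (yRw & x R^2 w)).
(F1): holds.
(F2): holds.
(F3): fails — 4R3 but no w with 3Rw and 4R²w.
(F4): holds.
(F5): holds.
Valid on: (F1), (F2), (F4), (F5).

(F1), (F2), (F4), (F5)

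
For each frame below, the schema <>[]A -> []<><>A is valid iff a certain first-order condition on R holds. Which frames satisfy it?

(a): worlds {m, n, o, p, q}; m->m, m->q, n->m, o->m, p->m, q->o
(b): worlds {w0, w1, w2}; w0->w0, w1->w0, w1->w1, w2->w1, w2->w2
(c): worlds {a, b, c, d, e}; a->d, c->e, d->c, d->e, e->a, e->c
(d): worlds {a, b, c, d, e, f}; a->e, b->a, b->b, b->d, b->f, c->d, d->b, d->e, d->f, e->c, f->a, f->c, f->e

This is the axiom for a generalized confluence (Geach) condition; its first-order frame correspondent is forall x forall y forall z ((xRy & xRz) -> exists w (yRw & z R^2 w)).
(a): fails — mRq, mRq but no w with qRw and qR²w.
(b): ✓.
(c): fails — cRe, cRe but no w with eRw and eR²w.
(d): fails — aRe, aRe but no w with eRw and eR²w.
Valid on: (b).

(b)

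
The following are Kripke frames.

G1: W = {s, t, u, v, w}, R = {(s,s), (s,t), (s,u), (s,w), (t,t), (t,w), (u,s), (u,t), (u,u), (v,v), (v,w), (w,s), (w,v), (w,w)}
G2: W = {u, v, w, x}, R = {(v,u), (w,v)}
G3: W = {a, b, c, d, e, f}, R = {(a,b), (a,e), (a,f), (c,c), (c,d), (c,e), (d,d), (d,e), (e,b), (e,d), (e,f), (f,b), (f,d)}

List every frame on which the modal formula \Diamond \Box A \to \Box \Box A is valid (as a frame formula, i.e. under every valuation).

The schema corresponds to a generalized confluence (Geach) condition: \forall x \forall y \forall z ((xRy \wedge x R^2 z) \to \exists w (yRw \wedge z = w)).
G1: fails — sRs, sR²v but no w* with sRw* and v=w*.
G2: condition met.
G3: fails — aRb, aR²b but no w with bRw and b=w.
Valid on: G2.

G2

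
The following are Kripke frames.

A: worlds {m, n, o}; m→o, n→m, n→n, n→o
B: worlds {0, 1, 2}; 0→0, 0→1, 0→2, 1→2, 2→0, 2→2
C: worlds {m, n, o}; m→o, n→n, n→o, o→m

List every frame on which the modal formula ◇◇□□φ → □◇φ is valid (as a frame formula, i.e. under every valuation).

Frame correspondent (Sahlqvist): ∀x ∀y ∀z ((xR²y ∧ xRz) → ∃w (yR²w ∧ zRw)) — i.e. a generalized confluence (Geach) condition.
A: fails — nR²m, nRm but no w with mR²w and mRw.
B: satisfies the condition.
C: fails — nR²m, nRn but no w with mR²w and nRw.

B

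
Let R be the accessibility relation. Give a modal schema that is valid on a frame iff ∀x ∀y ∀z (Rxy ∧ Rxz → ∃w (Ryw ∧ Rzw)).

This is convergence; the standard corresponding axiom is .2: ◇□s → □◇s.
Suppose ◇□s→□◇s is valid. Take Rxy, Rxz and set V(s)={w : Ryw}. Then □s at y so ◇□s at x, so □◇s at x, so ◇s at z, giving w with Rzw and Ryw.

◇□s → □◇s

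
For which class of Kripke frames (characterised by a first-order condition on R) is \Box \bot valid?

Emptiness of R

□⊥ is valid iff no world has any successor (otherwise □⊥ fails at any world with one).
Conversely, any frame satisfying \forall x \forall y \neg Rxy validates the schema.
So the correspondent is emptiness of R.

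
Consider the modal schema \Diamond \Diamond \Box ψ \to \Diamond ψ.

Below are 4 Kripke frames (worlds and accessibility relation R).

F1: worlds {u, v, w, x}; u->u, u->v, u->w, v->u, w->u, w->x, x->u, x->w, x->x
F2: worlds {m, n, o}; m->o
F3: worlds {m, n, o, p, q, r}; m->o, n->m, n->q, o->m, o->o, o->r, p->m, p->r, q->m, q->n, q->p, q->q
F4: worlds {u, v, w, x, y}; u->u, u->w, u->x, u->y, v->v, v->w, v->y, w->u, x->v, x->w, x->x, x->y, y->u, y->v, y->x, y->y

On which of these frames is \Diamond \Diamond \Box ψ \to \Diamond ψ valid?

F1, F2

The schema corresponds to a generalized confluence (Geach) condition: \forall x \forall y (x R^2 y \to \exists w (yRw \wedge xRw)).
F1: ✓.
F2: ✓.
F3: fails — mR²r but no w with rRw and mRw.
F4: fails — vR²w but no t with wRt and vRt.
Valid on: F1, F2.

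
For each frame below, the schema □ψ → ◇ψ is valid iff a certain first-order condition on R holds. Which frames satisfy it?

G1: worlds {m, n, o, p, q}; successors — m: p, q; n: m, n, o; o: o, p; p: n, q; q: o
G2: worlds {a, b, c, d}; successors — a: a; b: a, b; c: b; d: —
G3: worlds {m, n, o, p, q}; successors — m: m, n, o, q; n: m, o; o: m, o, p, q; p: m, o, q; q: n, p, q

The schema corresponds to seriality: ∀x ∃y Rxy.
G1: ✓.
G2: fails — world d has no successor.
G3: ✓.

G1, G3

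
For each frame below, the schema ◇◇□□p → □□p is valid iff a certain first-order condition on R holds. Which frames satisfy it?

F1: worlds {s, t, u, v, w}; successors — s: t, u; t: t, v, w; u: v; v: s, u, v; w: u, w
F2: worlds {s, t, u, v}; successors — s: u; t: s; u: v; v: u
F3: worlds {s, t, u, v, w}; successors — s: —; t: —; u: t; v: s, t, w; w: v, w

This is the axiom for a generalized confluence (Geach) condition; its first-order frame correspondent is ∀x ∀y ∀z ((xR²y ∧ xR²z) → ∃w (yR²w ∧ z = w)).
F1: fails — sR²v, sR²w but no w* with vR²w* and w=w*.
F2: condition met.
F3: fails — wR²s, wR²s but no w* with sR²w* and s=w*.

F2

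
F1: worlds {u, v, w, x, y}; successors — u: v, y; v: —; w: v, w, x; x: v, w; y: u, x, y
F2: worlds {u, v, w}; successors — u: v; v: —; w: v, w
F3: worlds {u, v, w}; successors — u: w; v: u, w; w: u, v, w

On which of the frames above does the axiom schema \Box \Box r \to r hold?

Frame correspondent (Sahlqvist): \forall x \exists w (x R^2 w \wedge x = w) — i.e. a generalized confluence (Geach) condition.
F1: fails — at v but no t with vR²t and v=t.
F2: fails — at u but no t with uR²t and u=t.
F3: holds.

F3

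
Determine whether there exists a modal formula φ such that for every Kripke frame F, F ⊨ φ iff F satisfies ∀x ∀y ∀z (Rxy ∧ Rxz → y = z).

Yes, by ◇r → □r

Yes: it is partial functionality, defined by the CD schema ◇r → □r.
Suppose ◇r→□r is valid. Take Rxy, Rxz and set V(r)={y}. Then ◇r at x, so □r at x, so r at z, i.e. z=y.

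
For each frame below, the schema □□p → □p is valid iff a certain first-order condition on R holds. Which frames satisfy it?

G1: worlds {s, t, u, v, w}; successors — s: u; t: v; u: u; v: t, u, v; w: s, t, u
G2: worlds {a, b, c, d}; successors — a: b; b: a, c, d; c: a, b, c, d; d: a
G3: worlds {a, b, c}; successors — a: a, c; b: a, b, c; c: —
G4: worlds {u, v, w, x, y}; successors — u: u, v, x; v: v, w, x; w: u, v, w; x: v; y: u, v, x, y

Frame correspondent (Sahlqvist): ∀x ∀y (Rxy → ∃z (Rxz ∧ Rzy)) — i.e. density.
G1: fails — Rwt but no z with Rwz and Rzt.
G2: fails — Rab but no z with Raz and Rzb.
G3: ✓.
G4: ✓.
Valid on: G3, G4.

G3, G4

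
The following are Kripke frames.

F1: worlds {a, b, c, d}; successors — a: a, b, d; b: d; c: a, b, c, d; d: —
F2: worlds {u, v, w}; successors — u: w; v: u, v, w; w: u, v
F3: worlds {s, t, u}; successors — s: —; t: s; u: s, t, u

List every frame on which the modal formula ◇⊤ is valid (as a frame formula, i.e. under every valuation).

Frame correspondent (Sahlqvist): ∀x ∃y Rxy — i.e. seriality.
F1: fails — world d has no successor.
F2: holds.
F3: fails — world s has no successor.
Valid on: F2.

F2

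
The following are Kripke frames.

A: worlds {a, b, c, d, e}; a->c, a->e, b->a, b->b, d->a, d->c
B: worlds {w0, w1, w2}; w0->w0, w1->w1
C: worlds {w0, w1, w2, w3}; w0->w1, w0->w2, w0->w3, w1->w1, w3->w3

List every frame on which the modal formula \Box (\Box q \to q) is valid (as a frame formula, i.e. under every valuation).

B

The schema corresponds to shift-reflexivity: \forall x \forall y (Rxy \to Ryy).
A: fails — Rdc but not Rcc.
B: ✓.
C: fails — Rw0w2 but not Rw2w2.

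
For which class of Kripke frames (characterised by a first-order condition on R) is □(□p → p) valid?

Suppose □(□p→p) is valid. Take Rxy and set V(p)={w : Ryw}. Then at y, □p holds; since □(□p→p) at x, □p→p at y, so p at y, i.e. Ryy.
Conversely, on a frame with shift-reflexivity the schema holds at every world under every valuation.
Frame condition: ∀x ∀y (Rxy → Ryy).

shift-reflexivity: ∀x ∀y (Rxy → Ryy)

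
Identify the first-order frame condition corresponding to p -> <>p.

This schema is equivalent to the T axiom □p → p.
Its frame correspondent is reflexivity — forall x Rxx.

reflexivity: forall x Rxx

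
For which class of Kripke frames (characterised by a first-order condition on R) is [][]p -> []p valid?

Density

Suppose □□p→□p is valid. Take Rxy and set V(p)={w : xR²w}. Then □□p at x, so □p at x, so p at y, i.e. ∃z(Rxz∧Rzy).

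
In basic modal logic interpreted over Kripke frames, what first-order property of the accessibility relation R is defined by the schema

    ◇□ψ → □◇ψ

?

Suppose ◇□ψ→□◇ψ is valid. Take Rxy, Rxz and set V(ψ)={w : Ryw}. Then □ψ at y so ◇□ψ at x, so □◇ψ at x, so ◇ψ at z, giving w with Rzw and Ryw.

Convergence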